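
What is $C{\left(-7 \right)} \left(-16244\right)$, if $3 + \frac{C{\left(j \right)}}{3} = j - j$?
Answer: $146196$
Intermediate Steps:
$C{\left(j \right)} = -9$ ($C{\left(j \right)} = -9 + 3 \left(j - j\right) = -9 + 3 \cdot 0 = -9 + 0 = -9$)
$C{\left(-7 \right)} \left(-16244\right) = \left(-9\right) \left(-16244\right) = 146196$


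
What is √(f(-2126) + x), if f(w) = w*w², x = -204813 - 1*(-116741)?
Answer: 8*I*√150146007 ≈ 98027.0*I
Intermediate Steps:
x = -88072 (x = -204813 + 116741 = -88072)
f(w) = w³
√(f(-2126) + x) = √((-2126)³ - 88072) = √(-9609256376 - 88072) = √(-9609344448) = 8*I*√150146007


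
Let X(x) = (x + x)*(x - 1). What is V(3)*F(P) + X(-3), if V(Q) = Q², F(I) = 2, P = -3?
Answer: 42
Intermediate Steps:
X(x) = 2*x*(-1 + x) (X(x) = (2*x)*(-1 + x) = 2*x*(-1 + x))
V(3)*F(P) + X(-3) = 3²*2 + 2*(-3)*(-1 - 3) = 9*2 + 2*(-3)*(-4) = 18 + 24 = 42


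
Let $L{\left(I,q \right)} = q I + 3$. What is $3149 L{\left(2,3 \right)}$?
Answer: $28341$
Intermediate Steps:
$L{\left(I,q \right)} = 3 + I q$ ($L{\left(I,q \right)} = I q + 3 = 3 + I q$)
$3149 L{\left(2,3 \right)} = 3149 \left(3 + 2 \cdot 3\right) = 3149 \left(3 + 6\right) = 3149 \cdot 9 = 28341$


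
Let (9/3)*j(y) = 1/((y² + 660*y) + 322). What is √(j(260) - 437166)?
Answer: I*√225725023064848530/718566 ≈ 661.19*I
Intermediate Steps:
j(y) = 1/(3*(322 + y² + 660*y)) (j(y) = 1/(3*((y² + 660*y) + 322)) = 1/(3*(322 + y² + 660*y)))
√(j(260) - 437166) = √(1/(3*(322 + 260² + 660*260)) - 437166) = √(1/(3*(322 + 67600 + 171600)) - 437166) = √((⅓)/239522 - 437166) = √((⅓)*(1/239522) - 437166) = √(1/718566 - 437166) = √(-314132623955/718566) = I*√225725023064848530/718566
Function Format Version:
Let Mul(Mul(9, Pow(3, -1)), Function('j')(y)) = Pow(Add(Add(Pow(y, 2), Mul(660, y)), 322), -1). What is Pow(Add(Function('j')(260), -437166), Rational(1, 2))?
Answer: Mul(Rational(1, 718566), I, Pow(225725023064848530, Rational(1, 2))) ≈ Mul(661.19, I)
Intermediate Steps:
Function('j')(y) = Mul(Rational(1, 3), Pow(Add(322, Pow(y, 2), Mul(660, y)), -1)) (Function('j')(y) = Mul(Rational(1, 3), Pow(Add(Add(Pow(y, 2), Mul(660, y)), 322), -1)) = Mul(Rational(1, 3), Pow(Add(322, Pow(y, 2), Mul(660, y)), -1)))
Pow(Add(Function('j')(260), -437166), Rational(1, 2)) = Pow(Add(Mul(Rational(1, 3), Pow(Add(322, Pow(260, 2), Mul(660, 260)), -1)), -437166), Rational(1, 2)) = Pow(Add(Mul(Rational(1, 3), Pow(Add(322, 67600, 171600), -1)), -437166), Rational(1, 2)) = Pow(Add(Mul(Rational(1, 3), Pow(239522, -1)), -437166), Rational(1, 2)) = Pow(Add(Mul(Rational(1, 3), Rational(1, 239522)), -437166), Rational(1, 2)) = Pow(Add(Rational(1, 718566), -437166), Rational(1, 2)) = Pow(Rational(-314132623955, 718566), Rational(1, 2)) = Mul(Rational(1, 718566), I, Pow(225725023064848530, Rational(1, 2)))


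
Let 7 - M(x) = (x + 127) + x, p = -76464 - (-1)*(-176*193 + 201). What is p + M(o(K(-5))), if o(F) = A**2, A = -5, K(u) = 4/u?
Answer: -110401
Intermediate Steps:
p = -110231 (p = -76464 - (-1)*(-33968 + 201) = -76464 - (-1)*(-33767) = -76464 - 1*33767 = -76464 - 33767 = -110231)
o(F) = 25 (o(F) = (-5)**2 = 25)
M(x) = -120 - 2*x (M(x) = 7 - ((x + 127) + x) = 7 - ((127 + x) + x) = 7 - (127 + 2*x) = 7 + (-127 - 2*x) = -120 - 2*x)
p + M(o(K(-5))) = -110231 + (-120 - 2*25) = -110231 + (-120 - 50) = -110231 - 170 = -110401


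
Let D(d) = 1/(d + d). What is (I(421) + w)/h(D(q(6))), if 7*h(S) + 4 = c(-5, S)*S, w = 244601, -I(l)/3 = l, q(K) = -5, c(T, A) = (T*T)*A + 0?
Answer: -6813464/15 ≈ -4.5423e+5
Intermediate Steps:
c(T, A) = A*T² (c(T, A) = T²*A + 0 = A*T² + 0 = A*T²)
I(l) = -3*l
D(d) = 1/(2*d)
h(S) = -4/7 + 25*S²/7 (h(S) = -4/7 + ((S*(-5)²)*S)/7 = -4/7 + ((S*25)*S)/7 = -4/7 + ((25*S)*S)/7 = -4/7 + (25*S²)/7 = -4/7 + 25*S²/7)
(I(421) + w)/h(D(q(6))) = (-3*421 + 244601)/(-4/7 + 25*((½)/(-5))²/7) = (-1263 + 244601)/(-4/7 + 25*((½)*(-⅕))²/7) = 243338/(-4/7 + 25*(-⅒)²/7) = 243338/(-4/7 + (25/7)*(1/100)) = 243338/(-4/7 + 1/28) = 243338/(-15/28) = 243338*(-28/15) = -6813464/15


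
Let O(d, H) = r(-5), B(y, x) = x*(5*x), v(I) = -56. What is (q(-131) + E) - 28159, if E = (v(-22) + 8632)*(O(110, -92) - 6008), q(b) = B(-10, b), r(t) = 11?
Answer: -51372626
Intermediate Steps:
B(y, x) = 5*x**2
O(d, H) = 11
q(b) = 5*b**2
E = -51430272 (E = (-56 + 8632)*(11 - 6008) = 8576*(-5997) = -51430272)
(q(-131) + E) - 28159 = (5*(-131)**2 - 51430272) - 28159 = (5*17161 - 51430272) - 28159 = (85805 - 51430272) - 28159 = -51344467 - 28159 = -51372626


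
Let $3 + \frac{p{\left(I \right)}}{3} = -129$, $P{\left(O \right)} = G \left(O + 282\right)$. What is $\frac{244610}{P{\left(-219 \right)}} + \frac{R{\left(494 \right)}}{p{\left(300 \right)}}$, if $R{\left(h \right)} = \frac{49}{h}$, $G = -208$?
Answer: $- \frac{355029}{19019} \approx -18.667$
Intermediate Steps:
$P{\left(O \right)} = -58656 - 208 O$ ($P{\left(O \right)} = - 208 \left(O + 282\right) = - 208 \left(282 + O\right) = -58656 - 208 O$)
$p{\left(I \right)} = -396$ ($p{\left(I \right)} = -9 + 3 \left(-129\right) = -9 - 387 = -396$)
$\frac{244610}{P{\left(-219 \right)}} + \frac{R{\left(494 \right)}}{p{\left(300 \right)}} = \frac{244610}{-58656 - -45552} + \frac{49 \cdot \frac{1}{494}}{-396} = \frac{244610}{-58656 + 45552} + 49 \cdot \frac{1}{494} \left(- \frac{1}{396}\right) = \frac{244610}{-13104} + \frac{49}{494} \left(- \frac{1}{396}\right) = 244610 \left(- \frac{1}{13104}\right) - \frac{49}{195624} = - \frac{122305}{6552} - \frac{49}{195624} = - \frac{355029}{19019}$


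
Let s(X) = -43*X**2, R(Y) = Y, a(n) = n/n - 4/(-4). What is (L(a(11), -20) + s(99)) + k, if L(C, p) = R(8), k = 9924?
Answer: -411511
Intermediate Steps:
a(n) = 2 (a(n) = 1 - 4*(-1/4) = 1 + 1 = 2)
L(C, p) = 8
(L(a(11), -20) + s(99)) + k = (8 - 43*99**2) + 9924 = (8 - 43*9801) + 9924 = (8 - 421443) + 9924 = -421435 + 9924 = -411511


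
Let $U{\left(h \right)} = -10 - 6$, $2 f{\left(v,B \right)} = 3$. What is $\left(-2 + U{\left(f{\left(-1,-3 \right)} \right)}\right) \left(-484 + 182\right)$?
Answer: $5436$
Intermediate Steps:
$f{\left(v,B \right)} = \frac{3}{2}$ ($f{\left(v,B \right)} = \frac{1}{2} \cdot 3 = \frac{3}{2}$)
$U{\left(h \right)} = -16$
$\left(-2 + U{\left(f{\left(-1,-3 \right)} \right)}\right) \left(-484 + 182\right) = \left(-2 - 16\right) \left(-484 + 182\right) = \left(-18\right) \left(-302\right) = 5436$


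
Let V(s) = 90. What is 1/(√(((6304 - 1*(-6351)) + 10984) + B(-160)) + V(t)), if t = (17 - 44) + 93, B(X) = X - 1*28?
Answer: -30/5117 + √23451/15351 ≈ 0.0041129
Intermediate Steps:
B(X) = -28 + X (B(X) = X - 28 = -28 + X)
t = 66 (t = -27 + 93 = 66)
1/(√(((6304 - 1*(-6351)) + 10984) + B(-160)) + V(t)) = 1/(√(((6304 - 1*(-6351)) + 10984) + (-28 - 160)) + 90) = 1/(√(((6304 + 6351) + 10984) - 188) + 90) = 1/(√((12655 + 10984) - 188) + 90) = 1/(√(23639 - 188) + 90) = 1/(√23451 + 90) = 1/(90 + √23451)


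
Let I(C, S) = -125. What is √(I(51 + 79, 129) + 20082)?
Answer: √19957 ≈ 141.27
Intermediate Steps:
√(I(51 + 79, 129) + 20082) = √(-125 + 20082) = √19957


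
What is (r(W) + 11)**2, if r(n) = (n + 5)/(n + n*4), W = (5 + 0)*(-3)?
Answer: 27889/225 ≈ 123.95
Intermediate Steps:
W = -15 (W = 5*(-3) = -15)
r(n) = (5 + n)/(5*n) (r(n) = (5 + n)/(n + 4*n) = (5 + n)/((5*n)) = (5 + n)*(1/(5*n)) = (5 + n)/(5*n))
(r(W) + 11)**2 = ((1/5)*(5 - 15)/(-15) + 11)**2 = ((1/5)*(-1/15)*(-10) + 11)**2 = (2/15 + 11)**2 = (167/15)**2 = 27889/225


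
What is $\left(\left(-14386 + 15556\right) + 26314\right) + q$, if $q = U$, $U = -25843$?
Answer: $1641$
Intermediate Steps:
$q = -25843$
$\left(\left(-14386 + 15556\right) + 26314\right) + q = \left(\left(-14386 + 15556\right) + 26314\right) - 25843 = \left(1170 + 26314\right) - 25843 = 27484 - 25843 = 1641$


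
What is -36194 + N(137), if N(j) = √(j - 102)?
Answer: -36194 + √35 ≈ -36188.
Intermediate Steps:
N(j) = √(-102 + j)
-36194 + N(137) = -36194 + √(-102 + 137) = -36194 + √35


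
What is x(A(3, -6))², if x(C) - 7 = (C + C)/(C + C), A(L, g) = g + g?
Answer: 64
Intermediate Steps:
A(L, g) = 2*g
x(C) = 8 (x(C) = 7 + (C + C)/(C + C) = 7 + (2*C)/((2*C)) = 7 + (2*C)*(1/(2*C)) = 7 + 1 = 8)
x(A(3, -6))² = 8² = 64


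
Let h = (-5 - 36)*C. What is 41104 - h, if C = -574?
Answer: 17570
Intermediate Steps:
h = 23534 (h = (-5 - 36)*(-574) = -41*(-574) = 23534)
41104 - h = 41104 - 1*23534 = 41104 - 23534 = 17570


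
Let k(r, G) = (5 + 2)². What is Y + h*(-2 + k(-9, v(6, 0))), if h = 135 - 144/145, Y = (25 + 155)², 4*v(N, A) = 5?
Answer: 5611257/145 ≈ 38698.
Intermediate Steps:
v(N, A) = 5/4 (v(N, A) = (¼)*5 = 5/4)
k(r, G) = 49 (k(r, G) = 7² = 49)
Y = 32400 (Y = 180² = 32400)
h = 19431/145 (h = 135 - 144*1/145 = 135 - 144/145 = 19431/145 ≈ 134.01)
Y + h*(-2 + k(-9, v(6, 0))) = 32400 + 19431*(-2 + 49)/145 = 32400 + (19431/145)*47 = 32400 + 913257/145 = 5611257/145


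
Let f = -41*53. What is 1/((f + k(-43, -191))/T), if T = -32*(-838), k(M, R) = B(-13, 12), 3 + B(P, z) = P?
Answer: -26816/2189 ≈ -12.250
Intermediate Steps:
B(P, z) = -3 + P
f = -2173
k(M, R) = -16 (k(M, R) = -3 - 13 = -16)
T = 26816
1/((f + k(-43, -191))/T) = 1/((-2173 - 16)/26816) = 1/(-2189*1/26816) = 1/(-2189/26816) = -26816/2189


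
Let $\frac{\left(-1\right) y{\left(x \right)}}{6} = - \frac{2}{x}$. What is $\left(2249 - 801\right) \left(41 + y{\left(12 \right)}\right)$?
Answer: $60816$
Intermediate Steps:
$y{\left(x \right)} = \frac{12}{x}$ ($y{\left(x \right)} = - 6 \left(- \frac{2}{x}\right) = \frac{12}{x}$)
$\left(2249 - 801\right) \left(41 + y{\left(12 \right)}\right) = \left(2249 - 801\right) \left(41 + \frac{12}{12}\right) = 1448 \left(41 + 12 \cdot \frac{1}{12}\right) = 1448 \left(41 + 1\right) = 1448 \cdot 42 = 60816$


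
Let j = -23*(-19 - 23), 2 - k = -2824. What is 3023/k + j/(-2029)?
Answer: 3403751/5733954 ≈ 0.59361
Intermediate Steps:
k = 2826 (k = 2 - 1*(-2824) = 2 + 2824 = 2826)
j = 966 (j = -23*(-42) = 966)
3023/k + j/(-2029) = 3023/2826 + 966/(-2029) = 3023*(1/2826) + 966*(-1/2029) = 3023/2826 - 966/2029 = 3403751/5733954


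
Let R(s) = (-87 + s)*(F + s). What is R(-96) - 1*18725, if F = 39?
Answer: -8294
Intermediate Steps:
R(s) = (-87 + s)*(39 + s)
R(-96) - 1*18725 = (-3393 + (-96)² - 48*(-96)) - 1*18725 = (-3393 + 9216 + 4608) - 18725 = 10431 - 18725 = -8294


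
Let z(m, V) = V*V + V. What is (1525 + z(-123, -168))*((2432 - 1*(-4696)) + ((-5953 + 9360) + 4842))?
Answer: 454867037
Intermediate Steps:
z(m, V) = V + V² (z(m, V) = V² + V = V + V²)
(1525 + z(-123, -168))*((2432 - 1*(-4696)) + ((-5953 + 9360) + 4842)) = (1525 - 168*(1 - 168))*((2432 - 1*(-4696)) + ((-5953 + 9360) + 4842)) = (1525 - 168*(-167))*((2432 + 4696) + (3407 + 4842)) = (1525 + 28056)*(7128 + 8249) = 29581*15377 = 454867037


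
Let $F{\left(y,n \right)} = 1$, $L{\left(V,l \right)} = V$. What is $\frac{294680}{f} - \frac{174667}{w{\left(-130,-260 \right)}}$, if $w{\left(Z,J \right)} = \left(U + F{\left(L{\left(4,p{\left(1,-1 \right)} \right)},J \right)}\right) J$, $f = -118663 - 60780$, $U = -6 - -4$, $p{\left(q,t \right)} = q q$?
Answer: $- \frac{31419387281}{46655180} \approx -673.44$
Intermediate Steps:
$p{\left(q,t \right)} = q^{2}$
$U = -2$ ($U = -6 + 4 = -2$)
$f = -179443$
$w{\left(Z,J \right)} = - J$ ($w{\left(Z,J \right)} = \left(-2 + 1\right) J = - J$)
$\frac{294680}{f} - \frac{174667}{w{\left(-130,-260 \right)}} = \frac{294680}{-179443} - \frac{174667}{\left(-1\right) \left(-260\right)} = 294680 \left(- \frac{1}{179443}\right) - \frac{174667}{260} = - \frac{294680}{179443} - \frac{174667}{260} = - \frac{31419387281}{46655180}$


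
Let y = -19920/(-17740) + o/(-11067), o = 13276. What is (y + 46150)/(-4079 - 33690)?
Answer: -453027445270/370756706901 ≈ -1.2219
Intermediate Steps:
y = -753080/9816429 (y = -19920/(-17740) + 13276/(-11067) = -19920*(-1/17740) + 13276*(-1/11067) = 996/887 - 13276/11067 = -753080/9816429 ≈ -0.076716)
(y + 46150)/(-4079 - 33690) = (-753080/9816429 + 46150)/(-4079 - 33690) = (453027445270/9816429)/(-37769) = (453027445270/9816429)*(-1/37769) = -453027445270/370756706901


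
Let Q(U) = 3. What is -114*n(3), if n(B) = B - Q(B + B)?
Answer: 0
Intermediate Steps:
n(B) = -3 + B (n(B) = B - 1*3 = B - 3 = -3 + B)
-114*n(3) = -114*(-3 + 3) = -114*0 = 0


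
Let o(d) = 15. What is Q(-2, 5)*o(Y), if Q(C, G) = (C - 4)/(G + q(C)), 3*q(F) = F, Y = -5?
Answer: -270/13 ≈ -20.769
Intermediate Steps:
q(F) = F/3
Q(C, G) = (-4 + C)/(G + C/3) (Q(C, G) = (C - 4)/(G + C/3) = (-4 + C)/(G + C/3))
Q(-2, 5)*o(Y) = (3*(-4 - 2)/(-2 + 3*5))*15 = (3*(-6)/(-2 + 15))*15 = (3*(-6)/13)*15 = (3*(1/13)*(-6))*15 = -18/13*15 = -270/13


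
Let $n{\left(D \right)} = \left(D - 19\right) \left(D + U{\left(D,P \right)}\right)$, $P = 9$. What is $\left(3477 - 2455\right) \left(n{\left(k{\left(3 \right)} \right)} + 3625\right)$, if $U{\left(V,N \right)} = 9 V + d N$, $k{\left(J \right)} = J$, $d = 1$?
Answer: $3067022$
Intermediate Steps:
$U{\left(V,N \right)} = N + 9 V$ ($U{\left(V,N \right)} = 9 V + 1 N = 9 V + N = N + 9 V$)
$n{\left(D \right)} = \left(-19 + D\right) \left(9 + 10 D\right)$ ($n{\left(D \right)} = \left(D - 19\right) \left(D + \left(9 + 9 D\right)\right) = \left(-19 + D\right) \left(9 + 10 D\right)$)
$\left(3477 - 2455\right) \left(n{\left(k{\left(3 \right)} \right)} + 3625\right) = \left(3477 - 2455\right) \left(\left(-171 - 543 + 10 \cdot 3^{2}\right) + 3625\right) = 1022 \left(\left(-171 - 543 + 10 \cdot 9\right) + 3625\right) = 1022 \left(\left(-171 - 543 + 90\right) + 3625\right) = 1022 \left(-624 + 3625\right) = 1022 \cdot 3001 = 3067022$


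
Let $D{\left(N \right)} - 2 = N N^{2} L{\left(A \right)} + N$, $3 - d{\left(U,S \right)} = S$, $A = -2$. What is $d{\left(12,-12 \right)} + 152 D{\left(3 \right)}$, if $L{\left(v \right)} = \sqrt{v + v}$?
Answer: $775 + 8208 i \approx 775.0 + 8208.0 i$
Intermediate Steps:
$L{\left(v \right)} = \sqrt{2} \sqrt{v}$ ($L{\left(v \right)} = \sqrt{2 v} = \sqrt{2} \sqrt{v}$)
$d{\left(U,S \right)} = 3 - S$
$D{\left(N \right)} = 2 + N + 2 i N^{3}$ ($D{\left(N \right)} = 2 + \left(N N^{2} \sqrt{2} \sqrt{-2} + N\right) = 2 + \left(N^{3} \sqrt{2} i \sqrt{2} + N\right) = 2 + \left(N^{3} \cdot 2 i + N\right) = 2 + \left(2 i N^{3} + N\right) = 2 + \left(N + 2 i N^{3}\right) = 2 + N + 2 i N^{3}$)
$d{\left(12,-12 \right)} + 152 D{\left(3 \right)} = \left(3 - -12\right) + 152 \left(2 + 3 + 2 i 3^{3}\right) = \left(3 + 12\right) + 152 \left(2 + 3 + 2 i 27\right) = 15 + 152 \left(2 + 3 + 54 i\right) = 15 + 152 \left(5 + 54 i\right) = 15 + \left(760 + 8208 i\right) = 775 + 8208 i$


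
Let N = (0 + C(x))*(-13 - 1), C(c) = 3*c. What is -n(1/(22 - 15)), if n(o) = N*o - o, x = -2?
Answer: -83/7 ≈ -11.857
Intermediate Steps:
N = 84 (N = (0 + 3*(-2))*(-13 - 1) = (0 - 6)*(-14) = -6*(-14) = 84)
n(o) = 83*o (n(o) = 84*o - o = 83*o)
-n(1/(22 - 15)) = -83/(22 - 15) = -83/7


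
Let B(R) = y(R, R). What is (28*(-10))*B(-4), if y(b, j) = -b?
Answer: -1120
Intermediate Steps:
B(R) = -R
(28*(-10))*B(-4) = (28*(-10))*(-1*(-4)) = -280*4 = -1120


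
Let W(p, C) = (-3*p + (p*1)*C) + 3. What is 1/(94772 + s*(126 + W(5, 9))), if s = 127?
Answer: 1/114965 ≈ 8.6983e-6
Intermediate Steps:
W(p, C) = 3 - 3*p + C*p (W(p, C) = (-3*p + p*C) + 3 = (-3*p + C*p) + 3 = 3 - 3*p + C*p)
1/(94772 + s*(126 + W(5, 9))) = 1/(94772 + 127*(126 + (3 - 3*5 + 9*5))) = 1/(94772 + 127*(126 + (3 - 15 + 45))) = 1/(94772 + 127*(126 + 33)) = 1/(94772 + 127*159) = 1/(94772 + 20193) = 1/114965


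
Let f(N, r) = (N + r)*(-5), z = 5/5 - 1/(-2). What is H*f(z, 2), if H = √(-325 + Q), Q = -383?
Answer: -35*I*√177 ≈ -465.64*I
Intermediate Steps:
H = 2*I*√177 (H = √(-325 - 383) = √(-708) = 2*I*√177 ≈ 26.608*I)
z = 3/2 (z = 5*(⅕) - 1*(-½) = 1 + ½ = 3/2 ≈ 1.5000)
f(N, r) = -5*N - 5*r
H*f(z, 2) = (2*I*√177)*(-5*3/2 - 5*2) = (2*I*√177)*(-15/2 - 10) = (2*I*√177)*(-35/2) = -35*I*√177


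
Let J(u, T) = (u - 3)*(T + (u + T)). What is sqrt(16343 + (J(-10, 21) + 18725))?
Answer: 2*sqrt(8663) ≈ 186.15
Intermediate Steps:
J(u, T) = (-3 + u)*(u + 2*T) (J(u, T) = (-3 + u)*(T + (T + u)) = (-3 + u)*(u + 2*T))
sqrt(16343 + (J(-10, 21) + 18725)) = sqrt(16343 + (((-10)**2 - 6*21 - 3*(-10) + 2*21*(-10)) + 18725)) = sqrt(16343 + ((100 - 126 + 30 - 420) + 18725)) = sqrt(16343 + (-416 + 18725)) = sqrt(16343 + 18309) = sqrt(34652) = 2*sqrt(8663)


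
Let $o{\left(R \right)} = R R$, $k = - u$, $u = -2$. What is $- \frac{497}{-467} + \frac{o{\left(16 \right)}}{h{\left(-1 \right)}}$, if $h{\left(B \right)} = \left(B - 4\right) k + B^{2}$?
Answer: $- \frac{115079}{4203} \approx -27.38$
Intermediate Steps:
$k = 2$ ($k = \left(-1\right) \left(-2\right) = 2$)
$o{\left(R \right)} = R^{2}$
$h{\left(B \right)} = -8 + B^{2} + 2 B$ ($h{\left(B \right)} = \left(B - 4\right) 2 + B^{2} = \left(-4 + B\right) 2 + B^{2} = \left(-8 + 2 B\right) + B^{2} = -8 + B^{2} + 2 B$)
$- \frac{497}{-467} + \frac{o{\left(16 \right)}}{h{\left(-1 \right)}} = - \frac{497}{-467} + \frac{16^{2}}{-8 + \left(-1\right)^{2} + 2 \left(-1\right)} = \left(-497\right) \left(- \frac{1}{467}\right) + \frac{256}{-8 + 1 - 2} = \frac{497}{467} + \frac{256}{-9} = \frac{497}{467} + 256 \left(- \frac{1}{9}\right) = \frac{497}{467} - \frac{256}{9} = - \frac{115079}{4203}$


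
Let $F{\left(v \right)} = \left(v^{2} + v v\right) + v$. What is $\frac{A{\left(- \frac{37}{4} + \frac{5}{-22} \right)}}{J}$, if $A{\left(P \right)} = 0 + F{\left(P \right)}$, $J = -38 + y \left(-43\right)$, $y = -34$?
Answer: $\frac{164715}{1378432} \approx 0.11949$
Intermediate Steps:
$J = 1424$ ($J = -38 - -1462 = -38 + 1462 = 1424$)
$F{\left(v \right)} = v + 2 v^{2}$ ($F{\left(v \right)} = \left(v^{2} + v^{2}\right) + v = 2 v^{2} + v = v + 2 v^{2}$)
$A{\left(P \right)} = P \left(1 + 2 P\right)$ ($A{\left(P \right)} = 0 + P \left(1 + 2 P\right) = P \left(1 + 2 P\right)$)
$\frac{A{\left(- \frac{37}{4} + \frac{5}{-22} \right)}}{J} = \frac{\left(- \frac{37}{4} + \frac{5}{-22}\right) \left(1 + 2 \left(- \frac{37}{4} + \frac{5}{-22}\right)\right)}{1424} = \left(\left(-37\right) \frac{1}{4} + 5 \left(- \frac{1}{22}\right)\right) \left(1 + 2 \left(\left(-37\right) \frac{1}{4} + 5 \left(- \frac{1}{22}\right)\right)\right) \frac{1}{1424} = \left(- \frac{37}{4} - \frac{5}{22}\right) \left(1 + 2 \left(- \frac{37}{4} - \frac{5}{22}\right)\right) \frac{1}{1424} = - \frac{417 \left(1 + 2 \left(- \frac{417}{44}\right)\right)}{44} \cdot \frac{1}{1424} = - \frac{417 \left(1 - \frac{417}{22}\right)}{44} \cdot \frac{1}{1424} = \left(- \frac{417}{44}\right) \left(- \frac{395}{22}\right) \frac{1}{1424} = \frac{164715}{968} \cdot \frac{1}{1424} = \frac{164715}{1378432}$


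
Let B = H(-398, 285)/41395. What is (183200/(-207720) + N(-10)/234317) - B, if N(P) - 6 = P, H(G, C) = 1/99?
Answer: -488673034218949/554067521177445 ≈ -0.88197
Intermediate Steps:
H(G, C) = 1/99
N(P) = 6 + P
B = 1/4098105 (B = (1/99)/41395 = (1/99)*(1/41395) = 1/4098105 ≈ 2.4402e-7)
(183200/(-207720) + N(-10)/234317) - B = (183200/(-207720) + (6 - 10)/234317) - 1*1/4098105 = (183200*(-1/207720) - 4*1/234317) - 1/4098105 = (-4580/5193 - 4/234317) - 1/4098105 = -1073192632/1216808181 - 1/4098105 = -488673034218949/554067521177445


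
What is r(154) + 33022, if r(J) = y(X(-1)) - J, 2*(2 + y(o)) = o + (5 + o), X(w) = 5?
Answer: 65747/2 ≈ 32874.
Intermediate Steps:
y(o) = ½ + o (y(o) = -2 + (o + (5 + o))/2 = -2 + (5 + 2*o)/2 = -2 + (5/2 + o) = ½ + o)
r(J) = 11/2 - J (r(J) = (½ + 5) - J = 11/2 - J)
r(154) + 33022 = (11/2 - 1*154) + 33022 = (11/2 - 154) + 33022 = -297/2 + 33022 = 65747/2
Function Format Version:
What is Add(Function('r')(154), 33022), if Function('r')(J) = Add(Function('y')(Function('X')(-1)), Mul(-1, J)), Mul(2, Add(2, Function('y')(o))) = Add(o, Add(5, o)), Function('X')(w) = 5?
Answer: Rational(65747, 2) ≈ 32874.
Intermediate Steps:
Function('y')(o) = Add(Rational(1, 2), o) (Function('y')(o) = Add(-2, Mul(Rational(1, 2), Add(o, Add(5, o)))) = Add(-2, Mul(Rational(1, 2), Add(5, Mul(2, o)))) = Add(-2, Add(Rational(5, 2), o)) = Add(Rational(1, 2), o))
Function('r')(J) = Add(Rational(11, 2), Mul(-1, J)) (Function('r')(J) = Add(Add(Rational(1, 2), 5), Mul(-1, J)) = Add(Rational(11, 2), Mul(-1, J)))
Add(Function('r')(154), 33022) = Add(Add(Rational(11, 2), Mul(-1, 154)), 33022) = Add(Add(Rational(11, 2), -154), 33022) = Add(Rational(-297, 2), 33022) = Rational(65747, 2)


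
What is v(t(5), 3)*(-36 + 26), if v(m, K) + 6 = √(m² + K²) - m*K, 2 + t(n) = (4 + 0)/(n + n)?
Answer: -22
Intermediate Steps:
t(n) = -2 + 2/n (t(n) = -2 + (4 + 0)/(n + n) = -2 + 4/((2*n)) = -2 + 4*(1/(2*n)) = -2 + 2/n)
v(m, K) = -6 + √(K² + m²) - K*m (v(m, K) = -6 + (√(m² + K²) - m*K) = -6 + (√(K² + m²) - K*m) = -6 + √(K² + m²) - K*m)
v(t(5), 3)*(-36 + 26) = (-6 + √(3² + (-2 + 2/5)²) - 1*3*(-2 + 2/5))*(-36 + 26) = (-6 + √(9 + (-2 + 2*(⅕))²) - 1*3*(-2 + 2*(⅕)))*(-10) = (-6 + √(9 + (-2 + ⅖)²) - 1*3*(-2 + ⅖))*(-10) = (-6 + √(9 + (-8/5)²) - 1*3*(-8/5))*(-10) = (-6 + √(9 + 64/25) + 24/5)*(-10) = (-6 + √(289/25) + 24/5)*(-10) = (-6 + 17/5 + 24/5)*(-10) = (11/5)*(-10) = -22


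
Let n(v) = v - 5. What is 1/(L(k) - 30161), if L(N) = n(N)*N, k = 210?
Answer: 1/12889 ≈ 7.7586e-5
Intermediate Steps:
n(v) = -5 + v
L(N) = N*(-5 + N) (L(N) = (-5 + N)*N = N*(-5 + N))
1/(L(k) - 30161) = 1/(210*(-5 + 210) - 30161) = 1/(210*205 - 30161) = 1/(43050 - 30161) = 1/12889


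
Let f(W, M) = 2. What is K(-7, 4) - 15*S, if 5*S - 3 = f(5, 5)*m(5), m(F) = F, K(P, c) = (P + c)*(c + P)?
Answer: -30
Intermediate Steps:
K(P, c) = (P + c)² (K(P, c) = (P + c)*(P + c) = (P + c)²)
S = 13/5 (S = ⅗ + (2*5)/5 = ⅗ + (⅕)*10 = ⅗ + 2 = 13/5 ≈ 2.6000)
K(-7, 4) - 15*S = (-7 + 4)² - 15*13/5 = (-3)² - 39 = 9 - 39 = -30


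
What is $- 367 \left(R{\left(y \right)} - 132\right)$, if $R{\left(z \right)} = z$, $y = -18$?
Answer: $55050$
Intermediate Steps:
$- 367 \left(R{\left(y \right)} - 132\right) = - 367 \left(-18 - 132\right) = \left(-367\right) \left(-150\right) = 55050$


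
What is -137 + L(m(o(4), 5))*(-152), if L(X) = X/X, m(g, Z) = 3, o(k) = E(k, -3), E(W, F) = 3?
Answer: -289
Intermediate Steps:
o(k) = 3
L(X) = 1
-137 + L(m(o(4), 5))*(-152) = -137 + 1*(-152) = -137 - 152 = -289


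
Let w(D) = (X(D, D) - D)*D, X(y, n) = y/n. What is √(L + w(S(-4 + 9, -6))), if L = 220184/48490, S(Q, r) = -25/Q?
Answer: I*√14965420210/24245 ≈ 5.0457*I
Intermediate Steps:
L = 110092/24245 (L = 220184*(1/48490) = 110092/24245 ≈ 4.5408)
w(D) = D*(1 - D) (w(D) = (D/D - D)*D = (1 - D)*D = D*(1 - D))
√(L + w(S(-4 + 9, -6))) = √(110092/24245 + (-25/(-4 + 9))*(1 - (-25)/(-4 + 9))) = √(110092/24245 + (-25/5)*(1 - (-25)/5)) = √(110092/24245 + (-25*⅕)*(1 - (-25)/5)) = √(110092/24245 - 5*(1 - 1*(-5))) = √(110092/24245 - 5*(1 + 5)) = √(110092/24245 - 5*6) = √(110092/24245 - 30) = √(-617258/24245) = I*√14965420210/24245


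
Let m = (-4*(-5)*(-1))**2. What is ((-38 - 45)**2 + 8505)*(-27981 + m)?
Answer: -424581914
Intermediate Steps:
m = 400 (m = (20*(-1))**2 = (-20)**2 = 400)
((-38 - 45)**2 + 8505)*(-27981 + m) = ((-38 - 45)**2 + 8505)*(-27981 + 400) = ((-83)**2 + 8505)*(-27581) = (6889 + 8505)*(-27581) = 15394*(-27581) = -424581914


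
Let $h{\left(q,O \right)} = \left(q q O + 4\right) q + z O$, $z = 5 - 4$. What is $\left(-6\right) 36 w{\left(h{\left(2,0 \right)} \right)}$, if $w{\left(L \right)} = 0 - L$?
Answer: $1728$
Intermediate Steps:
$z = 1$ ($z = 5 - 4 = 1$)
$h{\left(q,O \right)} = O + q \left(4 + O q^{2}\right)$ ($h{\left(q,O \right)} = \left(q q O + 4\right) q + 1 O = \left(q^{2} O + 4\right) q + O = \left(O q^{2} + 4\right) q + O = \left(4 + O q^{2}\right) q + O = q \left(4 + O q^{2}\right) + O = O + q \left(4 + O q^{2}\right)$)
$w{\left(L \right)} = - L$
$\left(-6\right) 36 w{\left(h{\left(2,0 \right)} \right)} = \left(-6\right) 36 \left(- (0 + 4 \cdot 2 + 0 \cdot 2^{3})\right) = - 216 \left(- (0 + 8 + 0 \cdot 8)\right) = - 216 \left(- (0 + 8 + 0)\right) = - 216 \left(\left(-1\right) 8\right) = \left(-216\right) \left(-8\right) = 1728$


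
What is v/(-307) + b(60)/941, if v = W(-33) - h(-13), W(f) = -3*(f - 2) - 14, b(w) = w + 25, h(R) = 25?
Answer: -36011/288887 ≈ -0.12465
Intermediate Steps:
b(w) = 25 + w
W(f) = -8 - 3*f (W(f) = -3*(-2 + f) - 14 = (6 - 3*f) - 14 = -8 - 3*f)
v = 66 (v = (-8 - 3*(-33)) - 1*25 = (-8 + 99) - 25 = 91 - 25 = 66)
v/(-307) + b(60)/941 = 66/(-307) + (25 + 60)/941 = 66*(-1/307) + 85*(1/941) = -66/307 + 85/941 = -36011/288887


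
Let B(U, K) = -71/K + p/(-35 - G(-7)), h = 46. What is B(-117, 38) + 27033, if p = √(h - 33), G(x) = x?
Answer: 1027183/38 - √13/28 ≈ 27031.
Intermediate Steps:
p = √13 (p = √(46 - 33) = √13 ≈ 3.6056)
B(U, K) = -71/K - √13/28 (B(U, K) = -71/K + √13/(-35 - 1*(-7)) = -71/K + √13/(-35 + 7) = -71/K + √13/(-28) = -71/K + √13*(-1/28) = -71/K - √13/28)
B(-117, 38) + 27033 = (-71/38 - √13/28) + 27033 = 1027183/38 - √13/28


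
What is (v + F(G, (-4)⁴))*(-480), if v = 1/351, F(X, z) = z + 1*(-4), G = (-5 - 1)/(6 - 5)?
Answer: -14152480/117 ≈ -1.2096e+5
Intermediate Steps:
G = -6 (G = -6/1 = -6*1 = -6)
F(X, z) = -4 + z (F(X, z) = z - 4 = -4 + z)
v = 1/351 ≈ 0.0028490
(v + F(G, (-4)⁴))*(-480) = (1/351 + (-4 + (-4)⁴))*(-480) = (1/351 + (-4 + 256))*(-480) = (1/351 + 252)*(-480) = (88453/351)*(-480) = -14152480/117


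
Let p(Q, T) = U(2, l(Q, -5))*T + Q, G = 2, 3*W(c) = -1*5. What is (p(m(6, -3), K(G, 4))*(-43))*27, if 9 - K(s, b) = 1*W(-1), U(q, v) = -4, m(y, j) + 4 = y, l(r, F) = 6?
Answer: 47214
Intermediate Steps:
W(c) = -5/3 (W(c) = (-1*5)/3 = (1/3)*(-5) = -5/3)
m(y, j) = -4 + y
K(s, b) = 32/3 (K(s, b) = 9 - (-5)/3 = 9 - 1*(-5/3) = 9 + 5/3 = 32/3)
p(Q, T) = Q - 4*T (p(Q, T) = -4*T + Q = Q - 4*T)
(p(m(6, -3), K(G, 4))*(-43))*27 = (((-4 + 6) - 4*32/3)*(-43))*27 = ((2 - 128/3)*(-43))*27 = -122/3*(-43)*27 = (5246/3)*27 = 47214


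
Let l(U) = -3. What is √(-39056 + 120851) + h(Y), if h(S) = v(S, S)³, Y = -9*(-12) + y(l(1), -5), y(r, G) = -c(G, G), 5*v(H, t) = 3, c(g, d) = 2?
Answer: 27/125 + √81795 ≈ 286.21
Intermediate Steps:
v(H, t) = ⅗ (v(H, t) = (⅕)*3 = ⅗)
y(r, G) = -2 (y(r, G) = -1*2 = -2)
Y = 106 (Y = -9*(-12) - 2 = 108 - 2 = 106)
h(S) = 27/125 (h(S) = (⅗)³ = 27/125)
√(-39056 + 120851) + h(Y) = √(-39056 + 120851) + 27/125 = √81795 + 27/125 = 27/125 + √81795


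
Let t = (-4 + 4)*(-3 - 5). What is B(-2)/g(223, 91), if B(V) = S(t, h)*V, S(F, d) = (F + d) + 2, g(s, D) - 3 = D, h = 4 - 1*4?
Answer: -2/47 ≈ -0.042553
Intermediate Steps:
t = 0 (t = 0*(-8) = 0)
h = 0 (h = 4 - 4 = 0)
g(s, D) = 3 + D
S(F, d) = 2 + F + d
B(V) = 2*V (B(V) = (2 + 0 + 0)*V = 2*V)
B(-2)/g(223, 91) = (2*(-2))/(3 + 91) = -4/94 = -4*1/94 = -2/47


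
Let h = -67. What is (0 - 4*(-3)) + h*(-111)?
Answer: 7449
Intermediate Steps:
(0 - 4*(-3)) + h*(-111) = (0 - 4*(-3)) - 67*(-111) = (0 + 12) + 7437 = 12 + 7437 = 7449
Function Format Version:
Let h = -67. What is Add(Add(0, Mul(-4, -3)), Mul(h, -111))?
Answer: 7449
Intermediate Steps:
Add(Add(0, Mul(-4, -3)), Mul(h, -111)) = Add(Add(0, Mul(-4, -3)), Mul(-67, -111)) = Add(Add(0, 12), 7437) = Add(12, 7437) = 7449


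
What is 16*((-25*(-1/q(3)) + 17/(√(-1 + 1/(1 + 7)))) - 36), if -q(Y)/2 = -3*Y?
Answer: -4984/9 - 544*I*√14/7 ≈ -553.78 - 290.78*I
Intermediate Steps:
q(Y) = 6*Y (q(Y) = -(-6)*Y = 6*Y)
16*((-25*(-1/q(3)) + 17/(√(-1 + 1/(1 + 7)))) - 36) = 16*((-25/((-6*3)) + 17/(√(-1 + 1/(1 + 7)))) - 36) = 16*((-25/((-1*18)) + 17/(√(-1 + 1/8))) - 36) = 16*((-25/(-18) + 17/(√(-1 + ⅛))) - 36) = 16*((-25*(-1/18) + 17/(√(-7/8))) - 36) = 16*((25/18 + 17/((I*√14/4))) - 36) = 16*((25/18 + 17*(-2*I*√14/7)) - 36) = 16*((25/18 - 34*I*√14/7) - 36) = 16*(-623/18 - 34*I*√14/7) = -4984/9 - 544*I*√14/7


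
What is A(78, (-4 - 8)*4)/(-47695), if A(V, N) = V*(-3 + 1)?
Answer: 156/47695 ≈ 0.0032708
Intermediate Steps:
A(V, N) = -2*V (A(V, N) = V*(-2) = -2*V)
A(78, (-4 - 8)*4)/(-47695) = -2*78/(-47695) = -156*(-1/47695) = 156/47695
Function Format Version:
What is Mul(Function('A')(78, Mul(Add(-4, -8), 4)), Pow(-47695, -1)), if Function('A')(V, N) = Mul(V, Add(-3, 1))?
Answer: Rational(156, 47695) ≈ 0.0032708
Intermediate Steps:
Function('A')(V, N) = Mul(-2, V) (Function('A')(V, N) = Mul(V, -2) = Mul(-2, V))
Mul(Function('A')(78, Mul(Add(-4, -8), 4)), Pow(-47695, -1)) = Mul(Mul(-2, 78), Pow(-47695, -1)) = Mul(-156, Rational(-1, 47695)) = Rational(156, 47695)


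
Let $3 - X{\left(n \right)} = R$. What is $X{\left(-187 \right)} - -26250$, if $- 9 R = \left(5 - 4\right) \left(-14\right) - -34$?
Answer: $\frac{236297}{9} \approx 26255.0$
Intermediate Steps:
$R = - \frac{20}{9}$ ($R = - \frac{\left(5 - 4\right) \left(-14\right) - -34}{9} = - \frac{1 \left(-14\right) + 34}{9} = - \frac{-14 + 34}{9} = \left(- \frac{1}{9}\right) 20 = - \frac{20}{9} \approx -2.2222$)
$X{\left(n \right)} = \frac{47}{9}$ ($X{\left(n \right)} = 3 - - \frac{20}{9} = 3 + \frac{20}{9} = \frac{47}{9}$)
$X{\left(-187 \right)} - -26250 = \frac{47}{9} - -26250 = \frac{47}{9} + 26250 = \frac{236297}{9}$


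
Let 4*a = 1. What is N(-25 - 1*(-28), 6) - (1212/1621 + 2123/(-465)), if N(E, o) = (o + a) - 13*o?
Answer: -204819343/3015060 ≈ -67.932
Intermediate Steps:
a = ¼ (a = (¼)*1 = ¼ ≈ 0.25000)
N(E, o) = ¼ - 12*o (N(E, o) = (o + ¼) - 13*o = (¼ + o) - 13*o = ¼ - 12*o)
N(-25 - 1*(-28), 6) - (1212/1621 + 2123/(-465)) = (¼ - 12*6) - (1212/1621 + 2123/(-465)) = (¼ - 72) - (1212*(1/1621) + 2123*(-1/465)) = -287/4 - (1212/1621 - 2123/465) = -287/4 - 1*(-2877803/753765) = -287/4 + 2877803/753765 = -204819343/3015060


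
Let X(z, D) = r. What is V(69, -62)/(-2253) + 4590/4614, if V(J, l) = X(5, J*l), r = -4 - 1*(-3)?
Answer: 1724314/1732557 ≈ 0.99524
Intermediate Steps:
r = -1 (r = -4 + 3 = -1)
X(z, D) = -1
V(J, l) = -1
V(69, -62)/(-2253) + 4590/4614 = -1/(-2253) + 4590/4614 = -1*(-1/2253) + 4590*(1/4614) = 1/2253 + 765/769 = 1724314/1732557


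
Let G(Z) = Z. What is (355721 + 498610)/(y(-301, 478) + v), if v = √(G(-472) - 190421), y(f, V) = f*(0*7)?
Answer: -284777*I*√190893/63631 ≈ -1955.4*I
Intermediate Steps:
y(f, V) = 0 (y(f, V) = f*0 = 0)
v = I*√190893 (v = √(-472 - 190421) = √(-190893) = I*√190893 ≈ 436.91*I)
(355721 + 498610)/(y(-301, 478) + v) = (355721 + 498610)/(0 + I*√190893) = 854331/((I*√190893)) = 854331*(-I*√190893/190893) = -284777*I*√190893/63631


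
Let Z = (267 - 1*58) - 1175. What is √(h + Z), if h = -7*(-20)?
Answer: I*√826 ≈ 28.74*I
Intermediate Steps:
h = 140
Z = -966 (Z = (267 - 58) - 1175 = 209 - 1175 = -966)
√(h + Z) = √(140 - 966) = √(-826) = I*√826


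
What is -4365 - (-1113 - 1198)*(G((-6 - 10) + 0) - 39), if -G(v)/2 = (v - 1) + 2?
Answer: -25164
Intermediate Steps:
G(v) = -2 - 2*v (G(v) = -2*((v - 1) + 2) = -2*((-1 + v) + 2) = -2*(1 + v) = -2 - 2*v)
-4365 - (-1113 - 1198)*(G((-6 - 10) + 0) - 39) = -4365 - (-1113 - 1198)*((-2 - 2*((-6 - 10) + 0)) - 39) = -4365 - (-2311)*((-2 - 2*(-16 + 0)) - 39) = -4365 - (-2311)*((-2 - 2*(-16)) - 39) = -4365 - (-2311)*((-2 + 32) - 39) = -4365 - (-2311)*(30 - 39) = -4365 - (-2311)*(-9) = -4365 - 1*20799 = -4365 - 20799 = -25164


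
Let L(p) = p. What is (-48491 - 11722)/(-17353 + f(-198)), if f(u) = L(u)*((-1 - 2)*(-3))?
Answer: 60213/19135 ≈ 3.1467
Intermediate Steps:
f(u) = 9*u (f(u) = u*((-1 - 2)*(-3)) = u*(-3*(-3)) = u*9 = 9*u)
(-48491 - 11722)/(-17353 + f(-198)) = (-48491 - 11722)/(-17353 + 9*(-198)) = -60213/(-17353 - 1782) = -60213/(-19135) = -60213*(-1/19135) = 60213/19135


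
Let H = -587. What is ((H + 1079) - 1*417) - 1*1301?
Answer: -1226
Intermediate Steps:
((H + 1079) - 1*417) - 1*1301 = ((-587 + 1079) - 1*417) - 1*1301 = (492 - 417) - 1301 = 75 - 1301 = -1226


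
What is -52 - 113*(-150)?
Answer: 16898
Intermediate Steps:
-52 - 113*(-150) = -52 + 16950 = 16898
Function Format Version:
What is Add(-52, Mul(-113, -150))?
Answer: 16898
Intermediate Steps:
Add(-52, Mul(-113, -150)) = Add(-52, 16950) = 16898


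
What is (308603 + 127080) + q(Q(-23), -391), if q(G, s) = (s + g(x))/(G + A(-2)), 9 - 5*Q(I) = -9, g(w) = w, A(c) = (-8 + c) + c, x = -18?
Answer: 18300731/42 ≈ 4.3573e+5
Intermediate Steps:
A(c) = -8 + 2*c
Q(I) = 18/5 (Q(I) = 9/5 - ⅕*(-9) = 9/5 + 9/5 = 18/5)
q(G, s) = (-18 + s)/(-12 + G) (q(G, s) = (s - 18)/(G + (-8 + 2*(-2))) = (-18 + s)/(G + (-8 - 4)) = (-18 + s)/(G - 12) = (-18 + s)/(-12 + G))
(308603 + 127080) + q(Q(-23), -391) = (308603 + 127080) + (-18 - 391)/(-12 + 18/5) = 435683 - 409/(-42/5) = 435683 - 5/42*(-409) = 435683 + 2045/42 = 18300731/42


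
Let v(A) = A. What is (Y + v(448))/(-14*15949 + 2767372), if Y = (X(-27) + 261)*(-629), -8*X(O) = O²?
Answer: -851227/20352688 ≈ -0.041824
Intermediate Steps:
X(O) = -O²/8
Y = -854811/8 (Y = (-⅛*(-27)² + 261)*(-629) = (-⅛*729 + 261)*(-629) = (-729/8 + 261)*(-629) = (1359/8)*(-629) = -854811/8 ≈ -1.0685e+5)
(Y + v(448))/(-14*15949 + 2767372) = (-854811/8 + 448)/(-14*15949 + 2767372) = -851227/(8*(-223286 + 2767372)) = -851227/8/2544086 = -851227/8*1/2544086 = -851227/20352688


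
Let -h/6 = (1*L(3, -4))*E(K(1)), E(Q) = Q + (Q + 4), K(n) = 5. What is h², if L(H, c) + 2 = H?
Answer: 7056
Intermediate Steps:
L(H, c) = -2 + H
E(Q) = 4 + 2*Q (E(Q) = Q + (4 + Q) = 4 + 2*Q)
h = -84 (h = -6*1*(-2 + 3)*(4 + 2*5) = -6*1*1*(4 + 10) = -6*14 = -84)
h² = (-84)² = 7056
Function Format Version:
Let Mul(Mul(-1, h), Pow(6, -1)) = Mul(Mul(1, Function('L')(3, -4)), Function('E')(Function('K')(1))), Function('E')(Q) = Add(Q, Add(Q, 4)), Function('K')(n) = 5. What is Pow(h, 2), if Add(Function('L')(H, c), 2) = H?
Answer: 7056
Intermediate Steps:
Function('L')(H, c) = Add(-2, H)
Function('E')(Q) = Add(4, Mul(2, Q)) (Function('E')(Q) = Add(Q, Add(4, Q)) = Add(4, Mul(2, Q)))
h = -84 (h = Mul(-6, Mul(Mul(1, Add(-2, 3)), Add(4, Mul(2, 5)))) = Mul(-6, Mul(Mul(1, 1), Add(4, 10))) = Mul(-6, Mul(1, 14)) = Mul(-6, 14) = -84)
Pow(h, 2) = Pow(-84, 2) = 7056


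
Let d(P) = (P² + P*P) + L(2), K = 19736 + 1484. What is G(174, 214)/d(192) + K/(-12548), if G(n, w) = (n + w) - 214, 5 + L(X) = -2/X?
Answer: -65091562/38544319 ≈ -1.6887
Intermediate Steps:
L(X) = -5 - 2/X
K = 21220
d(P) = -6 + 2*P² (d(P) = (P² + P*P) + (-5 - 2/2) = (P² + P²) + (-5 - 2*½) = 2*P² + (-5 - 1) = 2*P² - 6 = -6 + 2*P²)
G(n, w) = -214 + n + w
G(174, 214)/d(192) + K/(-12548) = (-214 + 174 + 214)/(-6 + 2*192²) + 21220/(-12548) = 174/(-6 + 2*36864) + 21220*(-1/12548) = 174/(-6 + 73728) - 5305/3137 = 174/73722 - 5305/3137 = 174*(1/73722) - 5305/3137 = 29/12287 - 5305/3137 = -65091562/38544319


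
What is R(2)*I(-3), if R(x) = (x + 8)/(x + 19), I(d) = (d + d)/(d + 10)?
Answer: -20/49 ≈ -0.40816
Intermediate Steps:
I(d) = 2*d/(10 + d) (I(d) = (2*d)/(10 + d) = 2*d/(10 + d))
R(x) = (8 + x)/(19 + x)
R(2)*I(-3) = ((8 + 2)/(19 + 2))*(2*(-3)/(10 - 3)) = (10/21)*(2*(-3)/7) = ((1/21)*10)*(2*(-3)*(⅐)) = (10/21)*(-6/7) = -20/49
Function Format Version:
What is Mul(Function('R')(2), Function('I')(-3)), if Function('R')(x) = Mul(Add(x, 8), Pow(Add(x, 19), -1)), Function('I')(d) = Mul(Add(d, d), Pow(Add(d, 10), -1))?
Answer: Rational(-20, 49) ≈ -0.40816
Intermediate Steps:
Function('I')(d) = Mul(2, d, Pow(Add(10, d), -1)) (Function('I')(d) = Mul(Mul(2, d), Pow(Add(10, d), -1)) = Mul(2, d, Pow(Add(10, d), -1)))
Function('R')(x) = Mul(Pow(Add(19, x), -1), Add(8, x)) (Function('R')(x) = Mul(Add(8, x), Pow(Add(19, x), -1)) = Mul(Pow(Add(19, x), -1), Add(8, x)))
Mul(Function('R')(2), Function('I')(-3)) = Mul(Mul(Pow(Add(19, 2), -1), Add(8, 2)), Mul(2, -3, Pow(Add(10, -3), -1))) = Mul(Mul(Pow(21, -1), 10), Mul(2, -3, Pow(7, -1))) = Mul(Mul(Rational(1, 21), 10), Mul(2, -3, Rational(1, 7))) = Mul(Rational(10, 21), Rational(-6, 7)) = Rational(-20, 49)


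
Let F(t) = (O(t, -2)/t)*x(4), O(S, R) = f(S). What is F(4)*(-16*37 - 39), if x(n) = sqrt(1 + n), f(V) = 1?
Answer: -631*sqrt(5)/4 ≈ -352.74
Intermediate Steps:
O(S, R) = 1
F(t) = sqrt(5)/t (F(t) = (1/t)*sqrt(1 + 4) = sqrt(5)/t)
F(4)*(-16*37 - 39) = (sqrt(5)/4)*(-16*37 - 39) = (sqrt(5)*(1/4))*(-592 - 39) = (sqrt(5)/4)*(-631) = -631*sqrt(5)/4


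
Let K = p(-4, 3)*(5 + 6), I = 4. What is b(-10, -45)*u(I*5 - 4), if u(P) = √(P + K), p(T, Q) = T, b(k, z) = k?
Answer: -20*I*√7 ≈ -52.915*I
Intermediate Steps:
K = -44 (K = -4*(5 + 6) = -4*11 = -44)
u(P) = √(-44 + P) (u(P) = √(P - 44) = √(-44 + P))
b(-10, -45)*u(I*5 - 4) = -10*√(-44 + (4*5 - 4)) = -10*√(-44 + (20 - 4)) = -10*√(-44 + 16) = -20*I*√7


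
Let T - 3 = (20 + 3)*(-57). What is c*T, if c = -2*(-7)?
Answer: -18312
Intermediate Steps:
T = -1308 (T = 3 + (20 + 3)*(-57) = 3 + 23*(-57) = 3 - 1311 = -1308)
c = 14
c*T = 14*(-1308) = -18312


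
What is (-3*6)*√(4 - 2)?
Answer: -18*√2 ≈ -25.456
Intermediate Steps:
(-3*6)*√(4 - 2) = -18*√2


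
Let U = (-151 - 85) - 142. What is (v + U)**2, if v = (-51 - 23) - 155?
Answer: 368449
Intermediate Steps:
U = -378 (U = -236 - 142 = -378)
v = -229 (v = -74 - 155 = -229)
(v + U)**2 = (-229 - 378)**2 = (-607)**2 = 368449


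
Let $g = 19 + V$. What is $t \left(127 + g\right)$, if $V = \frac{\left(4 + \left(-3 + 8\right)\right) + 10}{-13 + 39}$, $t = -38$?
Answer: $- \frac{72485}{13} \approx -5575.8$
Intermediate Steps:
$V = \frac{19}{26}$ ($V = \frac{\left(4 + 5\right) + 10}{26} = \left(9 + 10\right) \frac{1}{26} = 19 \cdot \frac{1}{26} = \frac{19}{26} \approx 0.73077$)
$g = \frac{513}{26}$ ($g = 19 + \frac{19}{26} = \frac{513}{26} \approx 19.731$)
$t \left(127 + g\right) = - 38 \left(127 + \frac{513}{26}\right) = \left(-38\right) \frac{3815}{26} = - \frac{72485}{13}$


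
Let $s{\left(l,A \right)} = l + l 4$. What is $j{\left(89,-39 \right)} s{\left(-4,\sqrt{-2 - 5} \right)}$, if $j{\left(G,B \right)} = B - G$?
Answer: $2560$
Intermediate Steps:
$s{\left(l,A \right)} = 5 l$ ($s{\left(l,A \right)} = l + 4 l = 5 l$)
$j{\left(89,-39 \right)} s{\left(-4,\sqrt{-2 - 5} \right)} = \left(-39 - 89\right) 5 \left(-4\right) = \left(-39 - 89\right) \left(-20\right) = \left(-128\right) \left(-20\right) = 2560$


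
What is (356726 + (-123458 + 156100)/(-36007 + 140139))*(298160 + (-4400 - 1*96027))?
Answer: 3672556748558721/52066 ≈ 7.0537e+10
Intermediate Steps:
(356726 + (-123458 + 156100)/(-36007 + 140139))*(298160 + (-4400 - 1*96027)) = (356726 + 32642/104132)*(298160 + (-4400 - 96027)) = (356726 + 32642*(1/104132))*(298160 - 100427) = (356726 + 16321/52066)*197733 = (18573312237/52066)*197733 = 3672556748558721/52066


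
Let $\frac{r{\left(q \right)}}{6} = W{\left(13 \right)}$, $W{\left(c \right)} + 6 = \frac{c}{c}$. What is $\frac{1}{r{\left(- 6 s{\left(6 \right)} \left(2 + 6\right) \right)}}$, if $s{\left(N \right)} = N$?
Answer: $- \frac{1}{30} \approx -0.033333$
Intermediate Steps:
$W{\left(c \right)} = -5$ ($W{\left(c \right)} = -6 + \frac{c}{c} = -6 + 1 = -5$)
$r{\left(q \right)} = -30$ ($r{\left(q \right)} = 6 \left(-5\right) = -30$)
$\frac{1}{r{\left(- 6 s{\left(6 \right)} \left(2 + 6\right) \right)}} = \frac{1}{-30} = - \frac{1}{30}$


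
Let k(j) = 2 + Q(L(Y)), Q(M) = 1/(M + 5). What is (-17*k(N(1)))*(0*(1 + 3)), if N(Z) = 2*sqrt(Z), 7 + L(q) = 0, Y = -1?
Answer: 0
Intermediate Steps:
L(q) = -7 (L(q) = -7 + 0 = -7)
Q(M) = 1/(5 + M)
k(j) = 3/2 (k(j) = 2 + 1/(5 - 7) = 2 + 1/(-2) = 2 - 1/2 = 3/2)
(-17*k(N(1)))*(0*(1 + 3)) = (-17*3/2)*(0*(1 + 3)) = -0*4 = -51/2*0 = 0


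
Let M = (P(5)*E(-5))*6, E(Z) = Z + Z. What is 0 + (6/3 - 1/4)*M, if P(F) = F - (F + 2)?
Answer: 210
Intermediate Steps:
P(F) = -2 (P(F) = F - (2 + F) = F + (-2 - F) = -2)
E(Z) = 2*Z
M = 120 (M = -4*(-5)*6 = -2*(-10)*6 = 20*6 = 120)
0 + (6/3 - 1/4)*M = 0 + (6/3 - 1/4)*120 = 0 + (6*(⅓) - 1*¼)*120 = 0 + (2 - ¼)*120 = 0 + (7/4)*120 = 0 + 210 = 210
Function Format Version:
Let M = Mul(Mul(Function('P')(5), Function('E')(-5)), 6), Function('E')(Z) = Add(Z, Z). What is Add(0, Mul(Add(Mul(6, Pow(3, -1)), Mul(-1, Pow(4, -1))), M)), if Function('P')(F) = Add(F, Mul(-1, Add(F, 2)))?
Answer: 210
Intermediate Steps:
Function('P')(F) = -2 (Function('P')(F) = Add(F, Mul(-1, Add(2, F))) = Add(F, Add(-2, Mul(-1, F))) = -2)
Function('E')(Z) = Mul(2, Z)
M = 120 (M = Mul(Mul(-2, Mul(2, -5)), 6) = Mul(Mul(-2, -10), 6) = Mul(20, 6) = 120)
Add(0, Mul(Add(Mul(6, Pow(3, -1)), Mul(-1, Pow(4, -1))), M)) = Add(0, Mul(Add(Mul(6, Pow(3, -1)), Mul(-1, Pow(4, -1))), 120)) = Add(0, Mul(Add(Mul(6, Rational(1, 3)), Mul(-1, Rational(1, 4))), 120)) = Add(0, Mul(Add(2, Rational(-1, 4)), 120)) = Add(0, Mul(Rational(7, 4), 120)) = Add(0, 210) = 210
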